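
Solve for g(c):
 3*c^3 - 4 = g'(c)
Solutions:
 g(c) = C1 + 3*c^4/4 - 4*c


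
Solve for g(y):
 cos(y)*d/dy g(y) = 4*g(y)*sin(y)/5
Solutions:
 g(y) = C1/cos(y)^(4/5)


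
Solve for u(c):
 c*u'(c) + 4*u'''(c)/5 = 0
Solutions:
 u(c) = C1 + Integral(C2*airyai(-10^(1/3)*c/2) + C3*airybi(-10^(1/3)*c/2), c)


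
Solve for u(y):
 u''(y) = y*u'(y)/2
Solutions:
 u(y) = C1 + C2*erfi(y/2)


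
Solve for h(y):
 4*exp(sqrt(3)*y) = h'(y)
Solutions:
 h(y) = C1 + 4*sqrt(3)*exp(sqrt(3)*y)/3


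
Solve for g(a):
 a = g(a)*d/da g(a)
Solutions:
 g(a) = -sqrt(C1 + a^2)
 g(a) = sqrt(C1 + a^2)


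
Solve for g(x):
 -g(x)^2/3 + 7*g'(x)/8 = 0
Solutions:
 g(x) = -21/(C1 + 8*x)


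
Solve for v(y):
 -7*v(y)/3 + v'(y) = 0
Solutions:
 v(y) = C1*exp(7*y/3)


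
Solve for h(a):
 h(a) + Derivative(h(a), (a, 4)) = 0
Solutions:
 h(a) = (C1*sin(sqrt(2)*a/2) + C2*cos(sqrt(2)*a/2))*exp(-sqrt(2)*a/2) + (C3*sin(sqrt(2)*a/2) + C4*cos(sqrt(2)*a/2))*exp(sqrt(2)*a/2)


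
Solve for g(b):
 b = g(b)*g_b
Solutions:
 g(b) = -sqrt(C1 + b^2)
 g(b) = sqrt(C1 + b^2)


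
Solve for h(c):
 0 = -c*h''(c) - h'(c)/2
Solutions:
 h(c) = C1 + C2*sqrt(c)


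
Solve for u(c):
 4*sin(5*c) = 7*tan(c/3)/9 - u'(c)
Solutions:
 u(c) = C1 - 7*log(cos(c/3))/3 + 4*cos(5*c)/5


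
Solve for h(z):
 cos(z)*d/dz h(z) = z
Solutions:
 h(z) = C1 + Integral(z/cos(z), z)


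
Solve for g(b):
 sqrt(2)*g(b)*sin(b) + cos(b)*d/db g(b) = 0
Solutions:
 g(b) = C1*cos(b)^(sqrt(2))


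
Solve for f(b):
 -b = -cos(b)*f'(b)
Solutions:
 f(b) = C1 + Integral(b/cos(b), b)


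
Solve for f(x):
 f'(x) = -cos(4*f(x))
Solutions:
 f(x) = -asin((C1 + exp(8*x))/(C1 - exp(8*x)))/4 + pi/4
 f(x) = asin((C1 + exp(8*x))/(C1 - exp(8*x)))/4


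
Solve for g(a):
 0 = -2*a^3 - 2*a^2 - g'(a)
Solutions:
 g(a) = C1 - a^4/2 - 2*a^3/3


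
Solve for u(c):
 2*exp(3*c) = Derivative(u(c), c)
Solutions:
 u(c) = C1 + 2*exp(3*c)/3


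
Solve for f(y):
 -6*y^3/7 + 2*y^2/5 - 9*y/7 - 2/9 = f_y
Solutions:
 f(y) = C1 - 3*y^4/14 + 2*y^3/15 - 9*y^2/14 - 2*y/9


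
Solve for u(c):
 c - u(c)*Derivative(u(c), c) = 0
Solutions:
 u(c) = -sqrt(C1 + c^2)
 u(c) = sqrt(C1 + c^2)


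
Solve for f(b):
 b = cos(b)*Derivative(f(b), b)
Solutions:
 f(b) = C1 + Integral(b/cos(b), b)


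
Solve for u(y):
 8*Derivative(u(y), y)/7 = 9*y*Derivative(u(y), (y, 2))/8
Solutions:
 u(y) = C1 + C2*y^(127/63)


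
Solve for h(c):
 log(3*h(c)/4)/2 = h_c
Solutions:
 2*Integral(1/(-log(_y) - log(3) + 2*log(2)), (_y, h(c))) = C1 - c


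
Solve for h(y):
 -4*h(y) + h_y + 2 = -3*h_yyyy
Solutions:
 h(y) = C1*exp(y*(-4 - 4*2^(1/3)/(29 + 3*sqrt(97))^(1/3) + 2^(2/3)*(29 + 3*sqrt(97))^(1/3))/12)*sin(2^(1/3)*sqrt(3)*y*(4/(29 + 3*sqrt(97))^(1/3) + 2^(1/3)*(29 + 3*sqrt(97))^(1/3))/12) + C2*exp(y*(-4 - 4*2^(1/3)/(29 + 3*sqrt(97))^(1/3) + 2^(2/3)*(29 + 3*sqrt(97))^(1/3))/12)*cos(2^(1/3)*sqrt(3)*y*(4/(29 + 3*sqrt(97))^(1/3) + 2^(1/3)*(29 + 3*sqrt(97))^(1/3))/12) + C3*exp(y) + C4*exp(y*(-2^(2/3)*(29 + 3*sqrt(97))^(1/3) - 2 + 4*2^(1/3)/(29 + 3*sqrt(97))^(1/3))/6) + 1/2


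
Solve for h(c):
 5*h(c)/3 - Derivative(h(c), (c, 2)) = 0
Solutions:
 h(c) = C1*exp(-sqrt(15)*c/3) + C2*exp(sqrt(15)*c/3)


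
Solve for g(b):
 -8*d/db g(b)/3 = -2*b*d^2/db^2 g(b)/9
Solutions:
 g(b) = C1 + C2*b^13


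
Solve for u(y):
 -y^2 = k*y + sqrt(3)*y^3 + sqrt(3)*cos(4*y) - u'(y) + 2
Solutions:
 u(y) = C1 + k*y^2/2 + sqrt(3)*y^4/4 + y^3/3 + 2*y + sqrt(3)*sin(4*y)/4


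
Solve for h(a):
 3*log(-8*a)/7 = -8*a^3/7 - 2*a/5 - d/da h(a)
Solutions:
 h(a) = C1 - 2*a^4/7 - a^2/5 - 3*a*log(-a)/7 + 3*a*(1 - 3*log(2))/7


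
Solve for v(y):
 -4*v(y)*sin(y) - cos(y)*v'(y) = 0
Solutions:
 v(y) = C1*cos(y)^4


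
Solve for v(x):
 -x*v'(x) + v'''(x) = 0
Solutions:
 v(x) = C1 + Integral(C2*airyai(x) + C3*airybi(x), x)


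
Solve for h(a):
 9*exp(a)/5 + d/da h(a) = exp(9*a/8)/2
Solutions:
 h(a) = C1 + 4*exp(9*a/8)/9 - 9*exp(a)/5


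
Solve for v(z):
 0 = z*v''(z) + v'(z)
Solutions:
 v(z) = C1 + C2*log(z)


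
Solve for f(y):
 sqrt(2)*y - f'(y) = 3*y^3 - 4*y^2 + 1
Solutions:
 f(y) = C1 - 3*y^4/4 + 4*y^3/3 + sqrt(2)*y^2/2 - y


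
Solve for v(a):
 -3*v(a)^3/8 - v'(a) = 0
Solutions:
 v(a) = -2*sqrt(-1/(C1 - 3*a))
 v(a) = 2*sqrt(-1/(C1 - 3*a))


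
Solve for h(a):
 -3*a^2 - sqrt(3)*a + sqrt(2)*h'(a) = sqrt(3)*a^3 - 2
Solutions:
 h(a) = C1 + sqrt(6)*a^4/8 + sqrt(2)*a^3/2 + sqrt(6)*a^2/4 - sqrt(2)*a


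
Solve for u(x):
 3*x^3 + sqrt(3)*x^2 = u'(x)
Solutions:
 u(x) = C1 + 3*x^4/4 + sqrt(3)*x^3/3


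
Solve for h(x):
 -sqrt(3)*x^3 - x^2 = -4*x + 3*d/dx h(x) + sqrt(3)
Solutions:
 h(x) = C1 - sqrt(3)*x^4/12 - x^3/9 + 2*x^2/3 - sqrt(3)*x/3


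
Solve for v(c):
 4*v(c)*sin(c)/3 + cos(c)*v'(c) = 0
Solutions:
 v(c) = C1*cos(c)^(4/3)


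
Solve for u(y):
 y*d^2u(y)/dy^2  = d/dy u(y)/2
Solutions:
 u(y) = C1 + C2*y^(3/2)


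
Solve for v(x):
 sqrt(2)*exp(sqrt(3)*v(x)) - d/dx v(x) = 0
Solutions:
 v(x) = sqrt(3)*(2*log(-1/(C1 + sqrt(2)*x)) - log(3))/6


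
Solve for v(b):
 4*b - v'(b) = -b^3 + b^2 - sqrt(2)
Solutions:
 v(b) = C1 + b^4/4 - b^3/3 + 2*b^2 + sqrt(2)*b


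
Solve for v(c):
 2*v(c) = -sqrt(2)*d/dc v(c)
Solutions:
 v(c) = C1*exp(-sqrt(2)*c)


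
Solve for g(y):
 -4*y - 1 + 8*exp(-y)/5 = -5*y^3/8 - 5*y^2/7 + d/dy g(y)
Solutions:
 g(y) = C1 + 5*y^4/32 + 5*y^3/21 - 2*y^2 - y - 8*exp(-y)/5


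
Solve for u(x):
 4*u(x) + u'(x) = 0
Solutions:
 u(x) = C1*exp(-4*x)


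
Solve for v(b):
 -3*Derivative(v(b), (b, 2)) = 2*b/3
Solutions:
 v(b) = C1 + C2*b - b^3/27


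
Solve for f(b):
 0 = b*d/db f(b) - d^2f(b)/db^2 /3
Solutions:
 f(b) = C1 + C2*erfi(sqrt(6)*b/2)


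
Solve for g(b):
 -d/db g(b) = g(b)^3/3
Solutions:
 g(b) = -sqrt(6)*sqrt(-1/(C1 - b))/2
 g(b) = sqrt(6)*sqrt(-1/(C1 - b))/2


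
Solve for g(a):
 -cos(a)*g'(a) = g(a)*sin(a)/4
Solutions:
 g(a) = C1*cos(a)^(1/4)


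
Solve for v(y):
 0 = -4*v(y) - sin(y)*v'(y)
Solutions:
 v(y) = C1*(cos(y)^2 + 2*cos(y) + 1)/(cos(y)^2 - 2*cos(y) + 1)


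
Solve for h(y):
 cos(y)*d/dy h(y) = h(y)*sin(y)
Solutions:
 h(y) = C1/cos(y)


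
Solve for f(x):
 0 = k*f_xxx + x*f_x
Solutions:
 f(x) = C1 + Integral(C2*airyai(x*(-1/k)^(1/3)) + C3*airybi(x*(-1/k)^(1/3)), x)


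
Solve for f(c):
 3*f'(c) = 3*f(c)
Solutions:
 f(c) = C1*exp(c)


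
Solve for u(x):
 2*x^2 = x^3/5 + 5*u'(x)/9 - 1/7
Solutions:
 u(x) = C1 - 9*x^4/100 + 6*x^3/5 + 9*x/35


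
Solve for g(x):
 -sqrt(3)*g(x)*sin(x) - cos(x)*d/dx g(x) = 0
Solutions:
 g(x) = C1*cos(x)^(sqrt(3))


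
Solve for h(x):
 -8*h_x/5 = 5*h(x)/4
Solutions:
 h(x) = C1*exp(-25*x/32)


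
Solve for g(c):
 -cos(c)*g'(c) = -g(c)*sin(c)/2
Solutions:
 g(c) = C1/sqrt(cos(c))


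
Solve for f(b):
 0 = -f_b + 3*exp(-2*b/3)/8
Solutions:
 f(b) = C1 - 9*exp(-2*b/3)/16


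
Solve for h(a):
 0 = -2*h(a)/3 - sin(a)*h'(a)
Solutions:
 h(a) = C1*(cos(a) + 1)^(1/3)/(cos(a) - 1)^(1/3)


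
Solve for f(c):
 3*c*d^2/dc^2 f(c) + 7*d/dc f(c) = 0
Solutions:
 f(c) = C1 + C2/c^(4/3)


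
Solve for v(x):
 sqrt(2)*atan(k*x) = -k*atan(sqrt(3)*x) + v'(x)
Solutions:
 v(x) = C1 + k*(x*atan(sqrt(3)*x) - sqrt(3)*log(3*x^2 + 1)/6) + sqrt(2)*Piecewise((x*atan(k*x) - log(k^2*x^2 + 1)/(2*k), Ne(k, 0)), (0, True))


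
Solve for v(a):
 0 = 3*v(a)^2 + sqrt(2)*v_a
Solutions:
 v(a) = 2/(C1 + 3*sqrt(2)*a)


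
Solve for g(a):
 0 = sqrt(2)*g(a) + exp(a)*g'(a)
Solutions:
 g(a) = C1*exp(sqrt(2)*exp(-a))


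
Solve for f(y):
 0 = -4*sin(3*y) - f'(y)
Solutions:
 f(y) = C1 + 4*cos(3*y)/3


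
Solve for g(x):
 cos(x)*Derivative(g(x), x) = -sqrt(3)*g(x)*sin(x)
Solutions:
 g(x) = C1*cos(x)^(sqrt(3))


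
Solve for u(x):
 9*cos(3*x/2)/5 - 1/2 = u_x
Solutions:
 u(x) = C1 - x/2 + 6*sin(3*x/2)/5


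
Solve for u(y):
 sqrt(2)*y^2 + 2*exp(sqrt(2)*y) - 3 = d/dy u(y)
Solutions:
 u(y) = C1 + sqrt(2)*y^3/3 - 3*y + sqrt(2)*exp(sqrt(2)*y)


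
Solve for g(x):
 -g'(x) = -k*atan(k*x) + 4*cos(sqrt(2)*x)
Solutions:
 g(x) = C1 + k*Piecewise((x*atan(k*x) - log(k^2*x^2 + 1)/(2*k), Ne(k, 0)), (0, True)) - 2*sqrt(2)*sin(sqrt(2)*x)


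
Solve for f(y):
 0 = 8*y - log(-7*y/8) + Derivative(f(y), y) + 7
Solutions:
 f(y) = C1 - 4*y^2 + y*log(-y) + y*(-8 - 3*log(2) + log(7))


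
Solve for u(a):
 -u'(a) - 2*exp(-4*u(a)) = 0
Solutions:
 u(a) = log(-I*(C1 - 8*a)^(1/4))
 u(a) = log(I*(C1 - 8*a)^(1/4))
 u(a) = log(-(C1 - 8*a)^(1/4))
 u(a) = log(C1 - 8*a)/4


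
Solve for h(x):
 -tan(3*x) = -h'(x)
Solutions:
 h(x) = C1 - log(cos(3*x))/3


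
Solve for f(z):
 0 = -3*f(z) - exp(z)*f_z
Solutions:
 f(z) = C1*exp(3*exp(-z))


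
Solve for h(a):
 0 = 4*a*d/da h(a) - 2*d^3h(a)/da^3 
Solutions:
 h(a) = C1 + Integral(C2*airyai(2^(1/3)*a) + C3*airybi(2^(1/3)*a), a)


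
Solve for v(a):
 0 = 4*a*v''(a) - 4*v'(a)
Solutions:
 v(a) = C1 + C2*a^2


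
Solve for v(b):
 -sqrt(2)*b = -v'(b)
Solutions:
 v(b) = C1 + sqrt(2)*b^2/2


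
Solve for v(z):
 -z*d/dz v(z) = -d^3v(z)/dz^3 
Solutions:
 v(z) = C1 + Integral(C2*airyai(z) + C3*airybi(z), z)


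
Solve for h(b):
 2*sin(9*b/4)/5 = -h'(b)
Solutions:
 h(b) = C1 + 8*cos(9*b/4)/45


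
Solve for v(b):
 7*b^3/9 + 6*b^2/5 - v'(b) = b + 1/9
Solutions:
 v(b) = C1 + 7*b^4/36 + 2*b^3/5 - b^2/2 - b/9


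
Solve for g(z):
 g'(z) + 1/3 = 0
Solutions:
 g(z) = C1 - z/3


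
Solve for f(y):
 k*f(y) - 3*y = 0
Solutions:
 f(y) = 3*y/k


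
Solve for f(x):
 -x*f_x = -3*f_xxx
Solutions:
 f(x) = C1 + Integral(C2*airyai(3^(2/3)*x/3) + C3*airybi(3^(2/3)*x/3), x)


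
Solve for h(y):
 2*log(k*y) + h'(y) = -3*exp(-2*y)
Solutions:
 h(y) = C1 - 2*y*log(k*y) + 2*y + 3*exp(-2*y)/2


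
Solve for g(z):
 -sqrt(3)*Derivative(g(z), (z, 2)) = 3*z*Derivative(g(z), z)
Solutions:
 g(z) = C1 + C2*erf(sqrt(2)*3^(1/4)*z/2)


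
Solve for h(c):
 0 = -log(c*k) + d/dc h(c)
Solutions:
 h(c) = C1 + c*log(c*k) - c


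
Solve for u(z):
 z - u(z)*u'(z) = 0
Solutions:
 u(z) = -sqrt(C1 + z^2)
 u(z) = sqrt(C1 + z^2)


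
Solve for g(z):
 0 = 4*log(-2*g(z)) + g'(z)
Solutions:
 Integral(1/(log(-_y) + log(2)), (_y, g(z)))/4 = C1 - z


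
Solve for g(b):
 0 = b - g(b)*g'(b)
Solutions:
 g(b) = -sqrt(C1 + b^2)
 g(b) = sqrt(C1 + b^2)


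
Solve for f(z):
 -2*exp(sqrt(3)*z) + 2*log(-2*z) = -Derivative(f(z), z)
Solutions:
 f(z) = C1 - 2*z*log(-z) + 2*z*(1 - log(2)) + 2*sqrt(3)*exp(sqrt(3)*z)/3


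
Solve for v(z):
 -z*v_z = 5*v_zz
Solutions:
 v(z) = C1 + C2*erf(sqrt(10)*z/10)


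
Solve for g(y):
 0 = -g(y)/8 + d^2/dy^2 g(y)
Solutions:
 g(y) = C1*exp(-sqrt(2)*y/4) + C2*exp(sqrt(2)*y/4)


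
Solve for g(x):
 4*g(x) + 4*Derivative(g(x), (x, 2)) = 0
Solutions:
 g(x) = C1*sin(x) + C2*cos(x)


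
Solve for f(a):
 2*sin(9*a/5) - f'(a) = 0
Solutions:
 f(a) = C1 - 10*cos(9*a/5)/9


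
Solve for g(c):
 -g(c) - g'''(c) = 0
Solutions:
 g(c) = C3*exp(-c) + (C1*sin(sqrt(3)*c/2) + C2*cos(sqrt(3)*c/2))*exp(c/2)


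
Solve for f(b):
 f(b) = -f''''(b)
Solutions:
 f(b) = (C1*sin(sqrt(2)*b/2) + C2*cos(sqrt(2)*b/2))*exp(-sqrt(2)*b/2) + (C3*sin(sqrt(2)*b/2) + C4*cos(sqrt(2)*b/2))*exp(sqrt(2)*b/2)


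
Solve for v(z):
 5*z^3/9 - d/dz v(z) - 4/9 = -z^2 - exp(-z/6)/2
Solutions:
 v(z) = C1 + 5*z^4/36 + z^3/3 - 4*z/9 - 3*exp(-z/6)


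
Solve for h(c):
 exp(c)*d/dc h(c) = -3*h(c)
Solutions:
 h(c) = C1*exp(3*exp(-c))


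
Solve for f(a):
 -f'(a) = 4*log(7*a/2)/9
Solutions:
 f(a) = C1 - 4*a*log(a)/9 - 4*a*log(7)/9 + 4*a*log(2)/9 + 4*a/9


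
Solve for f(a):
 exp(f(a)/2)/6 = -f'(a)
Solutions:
 f(a) = 2*log(1/(C1 + a)) + 2*log(12)


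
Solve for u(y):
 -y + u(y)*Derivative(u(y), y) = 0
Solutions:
 u(y) = -sqrt(C1 + y^2)
 u(y) = sqrt(C1 + y^2)


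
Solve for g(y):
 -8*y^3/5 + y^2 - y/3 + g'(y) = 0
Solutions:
 g(y) = C1 + 2*y^4/5 - y^3/3 + y^2/6


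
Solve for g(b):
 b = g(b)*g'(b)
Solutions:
 g(b) = -sqrt(C1 + b^2)
 g(b) = sqrt(C1 + b^2)


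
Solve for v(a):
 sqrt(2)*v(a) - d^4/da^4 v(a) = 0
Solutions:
 v(a) = C1*exp(-2^(1/8)*a) + C2*exp(2^(1/8)*a) + C3*sin(2^(1/8)*a) + C4*cos(2^(1/8)*a)


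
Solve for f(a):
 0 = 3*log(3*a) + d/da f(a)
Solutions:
 f(a) = C1 - 3*a*log(a) - a*log(27) + 3*a


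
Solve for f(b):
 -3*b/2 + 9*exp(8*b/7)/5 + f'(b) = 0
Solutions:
 f(b) = C1 + 3*b^2/4 - 63*exp(8*b/7)/40


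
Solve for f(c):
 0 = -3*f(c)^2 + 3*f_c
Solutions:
 f(c) = -1/(C1 + c)


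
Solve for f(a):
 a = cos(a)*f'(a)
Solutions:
 f(a) = C1 + Integral(a/cos(a), a)


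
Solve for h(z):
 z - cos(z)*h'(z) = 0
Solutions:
 h(z) = C1 + Integral(z/cos(z), z)


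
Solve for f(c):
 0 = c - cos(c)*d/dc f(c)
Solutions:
 f(c) = C1 + Integral(c/cos(c), c)


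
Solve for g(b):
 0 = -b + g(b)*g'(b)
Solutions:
 g(b) = -sqrt(C1 + b^2)
 g(b) = sqrt(C1 + b^2)


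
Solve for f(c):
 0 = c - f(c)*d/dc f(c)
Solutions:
 f(c) = -sqrt(C1 + c^2)
 f(c) = sqrt(C1 + c^2)


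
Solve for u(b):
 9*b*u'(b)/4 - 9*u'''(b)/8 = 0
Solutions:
 u(b) = C1 + Integral(C2*airyai(2^(1/3)*b) + C3*airybi(2^(1/3)*b), b)


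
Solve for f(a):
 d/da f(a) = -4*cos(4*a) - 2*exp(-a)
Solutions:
 f(a) = C1 - sin(4*a) + 2*exp(-a)


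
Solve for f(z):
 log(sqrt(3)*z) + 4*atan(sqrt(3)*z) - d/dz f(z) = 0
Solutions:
 f(z) = C1 + z*log(z) + 4*z*atan(sqrt(3)*z) - z + z*log(3)/2 - 2*sqrt(3)*log(3*z^2 + 1)/3


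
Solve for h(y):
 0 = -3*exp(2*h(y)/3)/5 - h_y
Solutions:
 h(y) = 3*log(-sqrt(-1/(C1 - 3*y))) - 3*log(2) + 3*log(30)/2
 h(y) = 3*log(-1/(C1 - 3*y))/2 - 3*log(2) + 3*log(30)/2


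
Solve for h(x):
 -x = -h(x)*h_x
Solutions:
 h(x) = -sqrt(C1 + x^2)
 h(x) = sqrt(C1 + x^2)


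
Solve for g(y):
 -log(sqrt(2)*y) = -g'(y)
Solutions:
 g(y) = C1 + y*log(y) - y + y*log(2)/2


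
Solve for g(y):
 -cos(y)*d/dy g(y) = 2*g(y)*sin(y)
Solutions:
 g(y) = C1*cos(y)^2


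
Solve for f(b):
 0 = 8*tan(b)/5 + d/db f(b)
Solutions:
 f(b) = C1 + 8*log(cos(b))/5


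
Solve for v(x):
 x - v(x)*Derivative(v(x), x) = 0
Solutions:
 v(x) = -sqrt(C1 + x^2)
 v(x) = sqrt(C1 + x^2)


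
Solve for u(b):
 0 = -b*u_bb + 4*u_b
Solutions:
 u(b) = C1 + C2*b^5


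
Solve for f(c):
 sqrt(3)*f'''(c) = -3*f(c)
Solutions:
 f(c) = C3*exp(-3^(1/6)*c) + (C1*sin(3^(2/3)*c/2) + C2*cos(3^(2/3)*c/2))*exp(3^(1/6)*c/2)


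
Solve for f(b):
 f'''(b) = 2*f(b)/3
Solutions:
 f(b) = C3*exp(2^(1/3)*3^(2/3)*b/3) + (C1*sin(2^(1/3)*3^(1/6)*b/2) + C2*cos(2^(1/3)*3^(1/6)*b/2))*exp(-2^(1/3)*3^(2/3)*b/6)


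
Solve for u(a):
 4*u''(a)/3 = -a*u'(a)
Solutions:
 u(a) = C1 + C2*erf(sqrt(6)*a/4)


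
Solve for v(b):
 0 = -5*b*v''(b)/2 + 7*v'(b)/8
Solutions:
 v(b) = C1 + C2*b^(27/20)


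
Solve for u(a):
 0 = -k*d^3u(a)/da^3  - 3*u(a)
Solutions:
 u(a) = C1*exp(3^(1/3)*a*(-1/k)^(1/3)) + C2*exp(a*(-1/k)^(1/3)*(-3^(1/3) + 3^(5/6)*I)/2) + C3*exp(-a*(-1/k)^(1/3)*(3^(1/3) + 3^(5/6)*I)/2)


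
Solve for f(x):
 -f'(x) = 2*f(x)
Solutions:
 f(x) = C1*exp(-2*x)


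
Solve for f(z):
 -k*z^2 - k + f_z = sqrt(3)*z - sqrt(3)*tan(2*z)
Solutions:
 f(z) = C1 + k*z^3/3 + k*z + sqrt(3)*z^2/2 + sqrt(3)*log(cos(2*z))/2


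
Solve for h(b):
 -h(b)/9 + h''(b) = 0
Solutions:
 h(b) = C1*exp(-b/3) + C2*exp(b/3)


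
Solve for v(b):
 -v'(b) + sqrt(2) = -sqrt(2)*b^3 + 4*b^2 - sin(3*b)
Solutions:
 v(b) = C1 + sqrt(2)*b^4/4 - 4*b^3/3 + sqrt(2)*b - cos(3*b)/3


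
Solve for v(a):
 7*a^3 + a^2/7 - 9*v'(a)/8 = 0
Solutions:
 v(a) = C1 + 14*a^4/9 + 8*a^3/189


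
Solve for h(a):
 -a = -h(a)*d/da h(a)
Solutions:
 h(a) = -sqrt(C1 + a^2)
 h(a) = sqrt(C1 + a^2)


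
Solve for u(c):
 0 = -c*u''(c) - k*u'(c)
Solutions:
 u(c) = C1 + c^(1 - re(k))*(C2*sin(log(c)*Abs(im(k))) + C3*cos(log(c)*im(k)))


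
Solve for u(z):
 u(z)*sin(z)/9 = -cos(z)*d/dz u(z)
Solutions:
 u(z) = C1*cos(z)^(1/9)


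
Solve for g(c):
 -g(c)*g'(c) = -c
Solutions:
 g(c) = -sqrt(C1 + c^2)
 g(c) = sqrt(C1 + c^2)


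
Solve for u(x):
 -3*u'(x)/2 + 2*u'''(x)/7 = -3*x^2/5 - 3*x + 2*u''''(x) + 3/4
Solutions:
 u(x) = C1 + C2*exp(x*(4/(63*sqrt(194369) + 27775)^(1/3) + 4 + (63*sqrt(194369) + 27775)^(1/3))/84)*sin(sqrt(3)*x*(-(63*sqrt(194369) + 27775)^(1/3) + 4/(63*sqrt(194369) + 27775)^(1/3))/84) + C3*exp(x*(4/(63*sqrt(194369) + 27775)^(1/3) + 4 + (63*sqrt(194369) + 27775)^(1/3))/84)*cos(sqrt(3)*x*(-(63*sqrt(194369) + 27775)^(1/3) + 4/(63*sqrt(194369) + 27775)^(1/3))/84) + C4*exp(x*(-(63*sqrt(194369) + 27775)^(1/3) - 4/(63*sqrt(194369) + 27775)^(1/3) + 2)/42) + 2*x^3/15 + x^2 - 73*x/210


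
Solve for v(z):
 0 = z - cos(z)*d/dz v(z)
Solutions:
 v(z) = C1 + Integral(z/cos(z), z)


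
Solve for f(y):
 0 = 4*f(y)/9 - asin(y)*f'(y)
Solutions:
 f(y) = C1*exp(4*Integral(1/asin(y), y)/9)


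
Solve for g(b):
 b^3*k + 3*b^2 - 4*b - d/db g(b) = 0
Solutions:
 g(b) = C1 + b^4*k/4 + b^3 - 2*b^2


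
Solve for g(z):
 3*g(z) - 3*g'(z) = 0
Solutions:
 g(z) = C1*exp(z)


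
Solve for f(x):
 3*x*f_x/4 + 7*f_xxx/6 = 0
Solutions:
 f(x) = C1 + Integral(C2*airyai(-42^(2/3)*x/14) + C3*airybi(-42^(2/3)*x/14), x)


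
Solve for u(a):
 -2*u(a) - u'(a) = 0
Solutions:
 u(a) = C1*exp(-2*a)


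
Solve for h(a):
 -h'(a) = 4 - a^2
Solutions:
 h(a) = C1 + a^3/3 - 4*a


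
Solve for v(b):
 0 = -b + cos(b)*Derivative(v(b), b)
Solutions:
 v(b) = C1 + Integral(b/cos(b), b)


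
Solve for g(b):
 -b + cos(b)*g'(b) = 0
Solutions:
 g(b) = C1 + Integral(b/cos(b), b)


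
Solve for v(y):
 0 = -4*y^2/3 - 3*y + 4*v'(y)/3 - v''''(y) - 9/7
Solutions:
 v(y) = C1 + C4*exp(6^(2/3)*y/3) + y^3/3 + 9*y^2/8 + 27*y/28 + (C2*sin(2^(2/3)*3^(1/6)*y/2) + C3*cos(2^(2/3)*3^(1/6)*y/2))*exp(-6^(2/3)*y/6)


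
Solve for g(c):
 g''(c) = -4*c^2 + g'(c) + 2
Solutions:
 g(c) = C1 + C2*exp(c) + 4*c^3/3 + 4*c^2 + 6*c


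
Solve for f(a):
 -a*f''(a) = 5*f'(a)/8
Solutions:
 f(a) = C1 + C2*a^(3/8)


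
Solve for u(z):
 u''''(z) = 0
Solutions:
 u(z) = C1 + C2*z + C3*z^2 + C4*z^3


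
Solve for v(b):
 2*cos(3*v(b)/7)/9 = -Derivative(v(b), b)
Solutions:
 2*b/9 - 7*log(sin(3*v(b)/7) - 1)/6 + 7*log(sin(3*v(b)/7) + 1)/6 = C1


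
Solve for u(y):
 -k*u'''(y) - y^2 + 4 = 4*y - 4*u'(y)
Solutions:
 u(y) = C1 + C2*exp(-2*y*sqrt(1/k)) + C3*exp(2*y*sqrt(1/k)) + k*y/8 + y^3/12 + y^2/2 - y


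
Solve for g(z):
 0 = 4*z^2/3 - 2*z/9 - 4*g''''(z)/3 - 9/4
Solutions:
 g(z) = C1 + C2*z + C3*z^2 + C4*z^3 + z^6/360 - z^5/720 - 9*z^4/128


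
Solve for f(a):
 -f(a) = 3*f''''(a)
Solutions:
 f(a) = (C1*sin(sqrt(2)*3^(3/4)*a/6) + C2*cos(sqrt(2)*3^(3/4)*a/6))*exp(-sqrt(2)*3^(3/4)*a/6) + (C3*sin(sqrt(2)*3^(3/4)*a/6) + C4*cos(sqrt(2)*3^(3/4)*a/6))*exp(sqrt(2)*3^(3/4)*a/6)


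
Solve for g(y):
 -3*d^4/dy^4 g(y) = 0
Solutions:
 g(y) = C1 + C2*y + C3*y^2 + C4*y^3


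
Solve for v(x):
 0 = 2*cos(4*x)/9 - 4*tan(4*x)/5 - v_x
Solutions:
 v(x) = C1 + log(cos(4*x))/5 + sin(4*x)/18


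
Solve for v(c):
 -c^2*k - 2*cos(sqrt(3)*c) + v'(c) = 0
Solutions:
 v(c) = C1 + c^3*k/3 + 2*sqrt(3)*sin(sqrt(3)*c)/3


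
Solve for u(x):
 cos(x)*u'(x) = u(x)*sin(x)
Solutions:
 u(x) = C1/cos(x)


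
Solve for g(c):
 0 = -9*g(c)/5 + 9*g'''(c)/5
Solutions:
 g(c) = C3*exp(c) + (C1*sin(sqrt(3)*c/2) + C2*cos(sqrt(3)*c/2))*exp(-c/2)


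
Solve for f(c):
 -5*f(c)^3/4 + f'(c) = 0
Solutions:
 f(c) = -sqrt(2)*sqrt(-1/(C1 + 5*c))
 f(c) = sqrt(2)*sqrt(-1/(C1 + 5*c))


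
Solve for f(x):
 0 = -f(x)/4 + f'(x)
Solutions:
 f(x) = C1*exp(x/4)


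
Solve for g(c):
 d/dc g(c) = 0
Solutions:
 g(c) = C1


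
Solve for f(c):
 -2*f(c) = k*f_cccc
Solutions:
 f(c) = C1*exp(-2^(1/4)*c*(-1/k)^(1/4)) + C2*exp(2^(1/4)*c*(-1/k)^(1/4)) + C3*exp(-2^(1/4)*I*c*(-1/k)^(1/4)) + C4*exp(2^(1/4)*I*c*(-1/k)^(1/4))


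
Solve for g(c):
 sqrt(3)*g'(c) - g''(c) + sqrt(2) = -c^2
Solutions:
 g(c) = C1 + C2*exp(sqrt(3)*c) - sqrt(3)*c^3/9 - c^2/3 - sqrt(6)*c/3 - 2*sqrt(3)*c/9


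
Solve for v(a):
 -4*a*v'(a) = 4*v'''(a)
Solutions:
 v(a) = C1 + Integral(C2*airyai(-a) + C3*airybi(-a), a)


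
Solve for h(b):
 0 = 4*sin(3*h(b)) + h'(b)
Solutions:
 h(b) = -acos((-C1 - exp(24*b))/(C1 - exp(24*b)))/3 + 2*pi/3
 h(b) = acos((-C1 - exp(24*b))/(C1 - exp(24*b)))/3


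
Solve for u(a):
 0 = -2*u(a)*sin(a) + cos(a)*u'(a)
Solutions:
 u(a) = C1/cos(a)^2


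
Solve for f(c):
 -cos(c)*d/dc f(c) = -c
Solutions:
 f(c) = C1 + Integral(c/cos(c), c)


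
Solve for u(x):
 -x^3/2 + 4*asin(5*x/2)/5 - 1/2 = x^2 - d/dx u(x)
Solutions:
 u(x) = C1 + x^4/8 + x^3/3 - 4*x*asin(5*x/2)/5 + x/2 - 4*sqrt(4 - 25*x^2)/25


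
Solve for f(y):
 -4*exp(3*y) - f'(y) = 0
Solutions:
 f(y) = C1 - 4*exp(3*y)/3


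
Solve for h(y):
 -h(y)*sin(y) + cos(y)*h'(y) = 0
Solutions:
 h(y) = C1/cos(y)


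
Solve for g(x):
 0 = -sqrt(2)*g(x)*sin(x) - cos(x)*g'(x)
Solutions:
 g(x) = C1*cos(x)^(sqrt(2))


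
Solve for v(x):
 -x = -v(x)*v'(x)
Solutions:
 v(x) = -sqrt(C1 + x^2)
 v(x) = sqrt(C1 + x^2)


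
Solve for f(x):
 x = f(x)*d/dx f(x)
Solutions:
 f(x) = -sqrt(C1 + x^2)
 f(x) = sqrt(C1 + x^2)


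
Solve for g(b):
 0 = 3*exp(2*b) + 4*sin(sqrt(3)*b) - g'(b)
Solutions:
 g(b) = C1 + 3*exp(2*b)/2 - 4*sqrt(3)*cos(sqrt(3)*b)/3


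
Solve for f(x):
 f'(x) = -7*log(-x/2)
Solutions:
 f(x) = C1 - 7*x*log(-x) + 7*x*(log(2) + 1)


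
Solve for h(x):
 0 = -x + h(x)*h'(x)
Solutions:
 h(x) = -sqrt(C1 + x^2)
 h(x) = sqrt(C1 + x^2)


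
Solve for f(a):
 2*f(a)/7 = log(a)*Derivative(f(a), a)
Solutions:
 f(a) = C1*exp(2*li(a)/7)


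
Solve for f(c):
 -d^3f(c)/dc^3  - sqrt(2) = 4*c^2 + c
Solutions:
 f(c) = C1 + C2*c + C3*c^2 - c^5/15 - c^4/24 - sqrt(2)*c^3/6


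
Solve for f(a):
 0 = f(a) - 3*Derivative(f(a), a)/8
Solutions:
 f(a) = C1*exp(8*a/3)


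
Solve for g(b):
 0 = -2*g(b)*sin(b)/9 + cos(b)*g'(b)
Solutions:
 g(b) = C1/cos(b)^(2/9)


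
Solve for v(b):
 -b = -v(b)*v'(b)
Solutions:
 v(b) = -sqrt(C1 + b^2)
 v(b) = sqrt(C1 + b^2)


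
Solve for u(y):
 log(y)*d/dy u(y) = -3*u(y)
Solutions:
 u(y) = C1*exp(-3*li(y))


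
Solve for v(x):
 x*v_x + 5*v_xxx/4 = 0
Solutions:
 v(x) = C1 + Integral(C2*airyai(-10^(2/3)*x/5) + C3*airybi(-10^(2/3)*x/5), x)


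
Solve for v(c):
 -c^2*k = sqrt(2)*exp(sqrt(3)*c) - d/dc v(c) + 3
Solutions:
 v(c) = C1 + c^3*k/3 + 3*c + sqrt(6)*exp(sqrt(3)*c)/3


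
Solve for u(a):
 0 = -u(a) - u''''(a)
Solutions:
 u(a) = (C1*sin(sqrt(2)*a/2) + C2*cos(sqrt(2)*a/2))*exp(-sqrt(2)*a/2) + (C3*sin(sqrt(2)*a/2) + C4*cos(sqrt(2)*a/2))*exp(sqrt(2)*a/2)


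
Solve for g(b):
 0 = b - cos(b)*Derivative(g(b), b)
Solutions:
 g(b) = C1 + Integral(b/cos(b), b)


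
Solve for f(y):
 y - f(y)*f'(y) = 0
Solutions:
 f(y) = -sqrt(C1 + y^2)
 f(y) = sqrt(C1 + y^2)


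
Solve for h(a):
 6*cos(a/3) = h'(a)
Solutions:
 h(a) = C1 + 18*sin(a/3)


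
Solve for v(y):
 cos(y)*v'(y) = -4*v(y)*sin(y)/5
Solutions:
 v(y) = C1*cos(y)^(4/5)


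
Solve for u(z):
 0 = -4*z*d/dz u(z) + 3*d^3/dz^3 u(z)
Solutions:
 u(z) = C1 + Integral(C2*airyai(6^(2/3)*z/3) + C3*airybi(6^(2/3)*z/3), z)


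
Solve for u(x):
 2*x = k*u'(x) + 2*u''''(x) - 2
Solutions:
 u(x) = C1 + C2*exp(2^(2/3)*x*(-k)^(1/3)/2) + C3*exp(2^(2/3)*x*(-k)^(1/3)*(-1 + sqrt(3)*I)/4) + C4*exp(-2^(2/3)*x*(-k)^(1/3)*(1 + sqrt(3)*I)/4) + x^2/k + 2*x/k


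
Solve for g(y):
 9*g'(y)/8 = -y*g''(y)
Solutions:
 g(y) = C1 + C2/y^(1/8)


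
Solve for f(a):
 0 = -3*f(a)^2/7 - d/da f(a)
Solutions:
 f(a) = 7/(C1 + 3*a)


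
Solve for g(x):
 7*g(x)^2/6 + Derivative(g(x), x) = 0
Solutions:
 g(x) = 6/(C1 + 7*x)


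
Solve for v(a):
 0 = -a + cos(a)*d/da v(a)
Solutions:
 v(a) = C1 + Integral(a/cos(a), a)


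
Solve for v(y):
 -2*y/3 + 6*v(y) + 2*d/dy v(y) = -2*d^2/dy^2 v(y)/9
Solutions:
 v(y) = y/9 + (C1*sin(3*sqrt(3)*y/2) + C2*cos(3*sqrt(3)*y/2))*exp(-9*y/2) - 1/27


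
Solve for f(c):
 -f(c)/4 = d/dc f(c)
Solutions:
 f(c) = C1*exp(-c/4)


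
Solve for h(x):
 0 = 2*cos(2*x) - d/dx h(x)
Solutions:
 h(x) = C1 + sin(2*x)


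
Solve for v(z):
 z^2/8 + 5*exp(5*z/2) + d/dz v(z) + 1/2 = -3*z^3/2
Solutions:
 v(z) = C1 - 3*z^4/8 - z^3/24 - z/2 - 2*exp(5*z/2)


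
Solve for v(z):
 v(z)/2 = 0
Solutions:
 v(z) = 0


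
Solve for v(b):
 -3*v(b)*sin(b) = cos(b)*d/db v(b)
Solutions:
 v(b) = C1*cos(b)^3


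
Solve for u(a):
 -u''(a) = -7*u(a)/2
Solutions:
 u(a) = C1*exp(-sqrt(14)*a/2) + C2*exp(sqrt(14)*a/2)


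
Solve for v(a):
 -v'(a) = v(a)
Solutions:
 v(a) = C1*exp(-a)


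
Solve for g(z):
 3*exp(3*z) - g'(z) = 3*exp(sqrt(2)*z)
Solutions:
 g(z) = C1 + exp(3*z) - 3*sqrt(2)*exp(sqrt(2)*z)/2


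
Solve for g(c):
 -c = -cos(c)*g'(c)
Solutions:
 g(c) = C1 + Integral(c/cos(c), c)


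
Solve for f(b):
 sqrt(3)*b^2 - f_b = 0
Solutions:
 f(b) = C1 + sqrt(3)*b^3/3


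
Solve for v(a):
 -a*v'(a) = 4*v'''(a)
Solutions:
 v(a) = C1 + Integral(C2*airyai(-2^(1/3)*a/2) + C3*airybi(-2^(1/3)*a/2), a)


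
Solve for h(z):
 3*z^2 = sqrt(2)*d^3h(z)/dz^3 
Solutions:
 h(z) = C1 + C2*z + C3*z^2 + sqrt(2)*z^5/40


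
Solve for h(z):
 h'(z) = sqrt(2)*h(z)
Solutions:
 h(z) = C1*exp(sqrt(2)*z)


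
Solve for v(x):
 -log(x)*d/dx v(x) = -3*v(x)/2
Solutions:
 v(x) = C1*exp(3*li(x)/2)


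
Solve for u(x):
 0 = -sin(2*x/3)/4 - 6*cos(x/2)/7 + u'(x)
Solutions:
 u(x) = C1 + 12*sin(x/2)/7 - 3*cos(2*x/3)/8


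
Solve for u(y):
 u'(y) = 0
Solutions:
 u(y) = C1


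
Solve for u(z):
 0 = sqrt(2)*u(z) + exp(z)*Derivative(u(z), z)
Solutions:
 u(z) = C1*exp(sqrt(2)*exp(-z))


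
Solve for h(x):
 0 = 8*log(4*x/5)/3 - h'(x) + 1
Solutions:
 h(x) = C1 + 8*x*log(x)/3 - 3*x*log(5) - 5*x/3 + x*log(10)/3 + 5*x*log(2)


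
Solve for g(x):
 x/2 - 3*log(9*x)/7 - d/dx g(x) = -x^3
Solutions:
 g(x) = C1 + x^4/4 + x^2/4 - 3*x*log(x)/7 - 6*x*log(3)/7 + 3*x/7


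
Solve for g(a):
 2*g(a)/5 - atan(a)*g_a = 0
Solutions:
 g(a) = C1*exp(2*Integral(1/atan(a), a)/5)


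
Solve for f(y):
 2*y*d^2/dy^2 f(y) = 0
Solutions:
 f(y) = C1 + C2*y


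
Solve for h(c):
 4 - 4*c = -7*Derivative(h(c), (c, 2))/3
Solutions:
 h(c) = C1 + C2*c + 2*c^3/7 - 6*c^2/7


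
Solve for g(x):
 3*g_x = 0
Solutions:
 g(x) = C1


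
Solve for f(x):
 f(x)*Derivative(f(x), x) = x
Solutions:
 f(x) = -sqrt(C1 + x^2)
 f(x) = sqrt(C1 + x^2)


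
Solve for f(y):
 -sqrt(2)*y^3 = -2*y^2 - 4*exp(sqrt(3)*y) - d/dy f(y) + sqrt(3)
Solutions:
 f(y) = C1 + sqrt(2)*y^4/4 - 2*y^3/3 + sqrt(3)*y - 4*sqrt(3)*exp(sqrt(3)*y)/3


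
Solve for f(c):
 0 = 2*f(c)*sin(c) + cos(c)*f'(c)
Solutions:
 f(c) = C1*cos(c)^2


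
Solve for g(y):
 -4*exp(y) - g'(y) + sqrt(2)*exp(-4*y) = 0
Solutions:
 g(y) = C1 - 4*exp(y) - sqrt(2)*exp(-4*y)/4


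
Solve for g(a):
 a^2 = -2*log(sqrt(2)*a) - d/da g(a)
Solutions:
 g(a) = C1 - a^3/3 - 2*a*log(a) - a*log(2) + 2*a


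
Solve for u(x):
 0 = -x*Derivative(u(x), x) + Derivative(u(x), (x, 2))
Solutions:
 u(x) = C1 + C2*erfi(sqrt(2)*x/2)


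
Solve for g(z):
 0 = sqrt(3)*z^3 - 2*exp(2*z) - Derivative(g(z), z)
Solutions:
 g(z) = C1 + sqrt(3)*z^4/4 - exp(2*z)


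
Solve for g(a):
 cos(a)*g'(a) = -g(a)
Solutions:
 g(a) = C1*sqrt(sin(a) - 1)/sqrt(sin(a) + 1)


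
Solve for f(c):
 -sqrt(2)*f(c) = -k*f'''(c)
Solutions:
 f(c) = C1*exp(2^(1/6)*c*(1/k)^(1/3)) + C2*exp(2^(1/6)*c*(-1 + sqrt(3)*I)*(1/k)^(1/3)/2) + C3*exp(-2^(1/6)*c*(1 + sqrt(3)*I)*(1/k)^(1/3)/2)


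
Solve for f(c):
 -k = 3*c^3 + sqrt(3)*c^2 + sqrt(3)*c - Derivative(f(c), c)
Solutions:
 f(c) = C1 + 3*c^4/4 + sqrt(3)*c^3/3 + sqrt(3)*c^2/2 + c*k


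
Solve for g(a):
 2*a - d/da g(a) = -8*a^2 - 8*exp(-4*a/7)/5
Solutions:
 g(a) = C1 + 8*a^3/3 + a^2 - 14*exp(-4*a/7)/5


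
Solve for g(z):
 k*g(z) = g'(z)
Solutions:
 g(z) = C1*exp(k*z)


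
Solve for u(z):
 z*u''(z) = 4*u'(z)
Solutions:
 u(z) = C1 + C2*z^5


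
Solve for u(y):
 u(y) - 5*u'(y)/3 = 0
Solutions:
 u(y) = C1*exp(3*y/5)


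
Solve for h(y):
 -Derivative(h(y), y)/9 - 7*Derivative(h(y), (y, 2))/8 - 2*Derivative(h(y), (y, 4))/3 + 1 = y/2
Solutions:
 h(y) = C1 + C2*exp(3^(1/3)*y*(-21/(16 + sqrt(3343))^(1/3) + 3^(1/3)*(16 + sqrt(3343))^(1/3))/24)*sin(3^(1/6)*y*(7*3^(2/3)/(16 + sqrt(3343))^(1/3) + (16 + sqrt(3343))^(1/3))/8) + C3*exp(3^(1/3)*y*(-21/(16 + sqrt(3343))^(1/3) + 3^(1/3)*(16 + sqrt(3343))^(1/3))/24)*cos(3^(1/6)*y*(7*3^(2/3)/(16 + sqrt(3343))^(1/3) + (16 + sqrt(3343))^(1/3))/8) + C4*exp(-3^(1/3)*y*(-21/(16 + sqrt(3343))^(1/3) + 3^(1/3)*(16 + sqrt(3343))^(1/3))/12) - 9*y^2/4 + 711*y/16


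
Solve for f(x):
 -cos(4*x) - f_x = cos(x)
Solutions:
 f(x) = C1 - sin(x) - sin(4*x)/4


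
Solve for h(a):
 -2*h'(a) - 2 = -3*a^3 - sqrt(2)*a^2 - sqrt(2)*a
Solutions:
 h(a) = C1 + 3*a^4/8 + sqrt(2)*a^3/6 + sqrt(2)*a^2/4 - a


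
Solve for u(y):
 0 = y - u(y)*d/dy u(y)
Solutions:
 u(y) = -sqrt(C1 + y^2)
 u(y) = sqrt(C1 + y^2)


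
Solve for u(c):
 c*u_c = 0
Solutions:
 u(c) = C1


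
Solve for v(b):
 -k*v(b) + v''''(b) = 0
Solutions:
 v(b) = C1*exp(-b*k^(1/4)) + C2*exp(b*k^(1/4)) + C3*exp(-I*b*k^(1/4)) + C4*exp(I*b*k^(1/4))


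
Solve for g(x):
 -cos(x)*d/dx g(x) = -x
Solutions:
 g(x) = C1 + Integral(x/cos(x), x)


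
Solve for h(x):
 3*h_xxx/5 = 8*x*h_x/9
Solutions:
 h(x) = C1 + Integral(C2*airyai(2*5^(1/3)*x/3) + C3*airybi(2*5^(1/3)*x/3), x)


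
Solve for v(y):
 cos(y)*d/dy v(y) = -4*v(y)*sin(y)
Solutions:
 v(y) = C1*cos(y)^4


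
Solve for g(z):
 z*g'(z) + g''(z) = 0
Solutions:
 g(z) = C1 + C2*erf(sqrt(2)*z/2)


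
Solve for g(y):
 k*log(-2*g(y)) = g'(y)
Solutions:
 Integral(1/(log(-_y) + log(2)), (_y, g(y))) = C1 + k*y


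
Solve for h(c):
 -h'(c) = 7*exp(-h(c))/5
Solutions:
 h(c) = log(C1 - 7*c/5)


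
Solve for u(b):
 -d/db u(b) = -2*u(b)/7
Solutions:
 u(b) = C1*exp(2*b/7)


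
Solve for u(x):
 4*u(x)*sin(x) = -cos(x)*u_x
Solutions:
 u(x) = C1*cos(x)^4


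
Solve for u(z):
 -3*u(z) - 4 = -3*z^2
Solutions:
 u(z) = z^2 - 4/3


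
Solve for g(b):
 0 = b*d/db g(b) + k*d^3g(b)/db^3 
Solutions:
 g(b) = C1 + Integral(C2*airyai(b*(-1/k)^(1/3)) + C3*airybi(b*(-1/k)^(1/3)), b)


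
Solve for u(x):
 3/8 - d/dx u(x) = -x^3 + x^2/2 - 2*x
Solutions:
 u(x) = C1 + x^4/4 - x^3/6 + x^2 + 3*x/8


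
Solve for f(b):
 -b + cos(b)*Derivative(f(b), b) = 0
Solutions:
 f(b) = C1 + Integral(b/cos(b), b)


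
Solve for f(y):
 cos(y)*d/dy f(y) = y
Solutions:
 f(y) = C1 + Integral(y/cos(y), y)


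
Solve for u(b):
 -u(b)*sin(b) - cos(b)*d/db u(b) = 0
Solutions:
 u(b) = C1*cos(b)


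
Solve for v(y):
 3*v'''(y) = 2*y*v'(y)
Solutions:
 v(y) = C1 + Integral(C2*airyai(2^(1/3)*3^(2/3)*y/3) + C3*airybi(2^(1/3)*3^(2/3)*y/3), y)


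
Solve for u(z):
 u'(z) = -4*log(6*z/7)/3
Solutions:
 u(z) = C1 - 4*z*log(z)/3 - 4*z*log(6)/3 + 4*z/3 + 4*z*log(7)/3


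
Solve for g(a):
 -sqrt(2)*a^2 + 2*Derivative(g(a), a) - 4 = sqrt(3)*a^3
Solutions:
 g(a) = C1 + sqrt(3)*a^4/8 + sqrt(2)*a^3/6 + 2*a


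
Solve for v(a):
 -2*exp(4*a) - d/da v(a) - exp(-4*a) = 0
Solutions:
 v(a) = C1 - exp(4*a)/2 + exp(-4*a)/4


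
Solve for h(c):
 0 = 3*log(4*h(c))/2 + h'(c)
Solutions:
 2*Integral(1/(log(_y) + 2*log(2)), (_y, h(c)))/3 = C1 - c


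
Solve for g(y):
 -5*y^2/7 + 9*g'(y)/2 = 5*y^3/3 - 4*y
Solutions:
 g(y) = C1 + 5*y^4/54 + 10*y^3/189 - 4*y^2/9


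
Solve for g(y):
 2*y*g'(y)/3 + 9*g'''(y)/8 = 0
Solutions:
 g(y) = C1 + Integral(C2*airyai(-2*2^(1/3)*y/3) + C3*airybi(-2*2^(1/3)*y/3), y)


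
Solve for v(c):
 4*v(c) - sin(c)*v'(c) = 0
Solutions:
 v(c) = C1*(cos(c)^2 - 2*cos(c) + 1)/(cos(c)^2 + 2*cos(c) + 1)


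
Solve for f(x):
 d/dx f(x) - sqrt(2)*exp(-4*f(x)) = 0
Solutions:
 f(x) = log(-I*(C1 + 4*sqrt(2)*x)^(1/4))
 f(x) = log(I*(C1 + 4*sqrt(2)*x)^(1/4))
 f(x) = log(-(C1 + 4*sqrt(2)*x)^(1/4))
 f(x) = log(C1 + 4*sqrt(2)*x)/4


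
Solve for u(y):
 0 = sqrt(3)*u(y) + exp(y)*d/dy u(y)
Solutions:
 u(y) = C1*exp(sqrt(3)*exp(-y))


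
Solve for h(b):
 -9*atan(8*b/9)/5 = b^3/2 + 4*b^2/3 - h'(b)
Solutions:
 h(b) = C1 + b^4/8 + 4*b^3/9 + 9*b*atan(8*b/9)/5 - 81*log(64*b^2 + 81)/80


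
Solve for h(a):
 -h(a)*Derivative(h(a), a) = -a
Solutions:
 h(a) = -sqrt(C1 + a^2)
 h(a) = sqrt(C1 + a^2)


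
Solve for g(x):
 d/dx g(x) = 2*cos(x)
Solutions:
 g(x) = C1 + 2*sin(x)


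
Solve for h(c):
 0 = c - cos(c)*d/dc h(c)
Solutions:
 h(c) = C1 + Integral(c/cos(c), c)


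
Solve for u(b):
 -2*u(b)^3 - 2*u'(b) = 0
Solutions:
 u(b) = -sqrt(2)*sqrt(-1/(C1 - b))/2
 u(b) = sqrt(2)*sqrt(-1/(C1 - b))/2


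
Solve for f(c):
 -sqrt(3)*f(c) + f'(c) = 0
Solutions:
 f(c) = C1*exp(sqrt(3)*c)


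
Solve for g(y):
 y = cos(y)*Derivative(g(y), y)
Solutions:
 g(y) = C1 + Integral(y/cos(y), y)


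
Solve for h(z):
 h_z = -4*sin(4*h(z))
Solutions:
 h(z) = -acos((-C1 - exp(32*z))/(C1 - exp(32*z)))/4 + pi/2
 h(z) = acos((-C1 - exp(32*z))/(C1 - exp(32*z)))/4


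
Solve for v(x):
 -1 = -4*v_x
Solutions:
 v(x) = C1 + x/4


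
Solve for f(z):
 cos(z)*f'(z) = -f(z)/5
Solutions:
 f(z) = C1*(sin(z) - 1)^(1/10)/(sin(z) + 1)^(1/10)


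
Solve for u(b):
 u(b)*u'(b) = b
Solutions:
 u(b) = -sqrt(C1 + b^2)
 u(b) = sqrt(C1 + b^2)


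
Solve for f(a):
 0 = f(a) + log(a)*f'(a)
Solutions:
 f(a) = C1*exp(-li(a))


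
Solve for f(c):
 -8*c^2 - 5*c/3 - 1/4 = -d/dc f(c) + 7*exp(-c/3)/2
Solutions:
 f(c) = C1 + 8*c^3/3 + 5*c^2/6 + c/4 - 21*exp(-c/3)/2


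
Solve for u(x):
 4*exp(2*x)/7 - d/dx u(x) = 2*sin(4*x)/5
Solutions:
 u(x) = C1 + 2*exp(2*x)/7 + cos(4*x)/10


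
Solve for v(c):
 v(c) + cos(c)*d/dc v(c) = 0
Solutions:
 v(c) = C1*sqrt(sin(c) - 1)/sqrt(sin(c) + 1)


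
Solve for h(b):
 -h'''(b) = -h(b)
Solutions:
 h(b) = C3*exp(b) + (C1*sin(sqrt(3)*b/2) + C2*cos(sqrt(3)*b/2))*exp(-b/2)


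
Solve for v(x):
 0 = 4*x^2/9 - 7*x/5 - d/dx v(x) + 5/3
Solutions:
 v(x) = C1 + 4*x^3/27 - 7*x^2/10 + 5*x/3


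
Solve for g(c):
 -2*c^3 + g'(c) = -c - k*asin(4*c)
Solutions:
 g(c) = C1 + c^4/2 - c^2/2 - k*(c*asin(4*c) + sqrt(1 - 16*c^2)/4)


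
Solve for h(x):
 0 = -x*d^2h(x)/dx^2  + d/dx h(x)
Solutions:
 h(x) = C1 + C2*x^2


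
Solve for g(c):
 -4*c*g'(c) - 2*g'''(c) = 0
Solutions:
 g(c) = C1 + Integral(C2*airyai(-2^(1/3)*c) + C3*airybi(-2^(1/3)*c), c)


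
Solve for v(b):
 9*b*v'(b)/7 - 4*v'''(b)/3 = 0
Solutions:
 v(b) = C1 + Integral(C2*airyai(3*98^(1/3)*b/14) + C3*airybi(3*98^(1/3)*b/14), b)


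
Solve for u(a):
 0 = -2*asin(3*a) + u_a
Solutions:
 u(a) = C1 + 2*a*asin(3*a) + 2*sqrt(1 - 9*a^2)/3


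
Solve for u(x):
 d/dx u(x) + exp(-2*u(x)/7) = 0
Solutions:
 u(x) = 7*log(-sqrt(C1 - x)) - 7*log(7) + 7*log(14)/2
 u(x) = 7*log(C1 - x)/2 - 7*log(7) + 7*log(14)/2


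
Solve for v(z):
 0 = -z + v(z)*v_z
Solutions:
 v(z) = -sqrt(C1 + z^2)
 v(z) = sqrt(C1 + z^2)


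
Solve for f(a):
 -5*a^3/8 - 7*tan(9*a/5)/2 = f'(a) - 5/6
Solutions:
 f(a) = C1 - 5*a^4/32 + 5*a/6 + 35*log(cos(9*a/5))/18


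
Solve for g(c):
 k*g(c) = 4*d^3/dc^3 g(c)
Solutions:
 g(c) = C1*exp(2^(1/3)*c*k^(1/3)/2) + C2*exp(2^(1/3)*c*k^(1/3)*(-1 + sqrt(3)*I)/4) + C3*exp(-2^(1/3)*c*k^(1/3)*(1 + sqrt(3)*I)/4)


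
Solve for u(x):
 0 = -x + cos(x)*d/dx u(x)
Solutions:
 u(x) = C1 + Integral(x/cos(x), x)


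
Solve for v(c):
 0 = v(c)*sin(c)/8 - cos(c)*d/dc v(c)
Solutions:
 v(c) = C1/cos(c)^(1/8)


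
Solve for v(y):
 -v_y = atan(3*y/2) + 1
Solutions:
 v(y) = C1 - y*atan(3*y/2) - y + log(9*y^2 + 4)/3


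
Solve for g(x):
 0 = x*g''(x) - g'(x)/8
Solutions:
 g(x) = C1 + C2*x^(9/8)


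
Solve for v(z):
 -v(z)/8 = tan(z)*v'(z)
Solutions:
 v(z) = C1/sin(z)^(1/8)


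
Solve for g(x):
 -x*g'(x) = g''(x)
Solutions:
 g(x) = C1 + C2*erf(sqrt(2)*x/2)


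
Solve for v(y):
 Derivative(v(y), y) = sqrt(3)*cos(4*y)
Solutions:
 v(y) = C1 + sqrt(3)*sin(4*y)/4


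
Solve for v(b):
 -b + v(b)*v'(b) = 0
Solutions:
 v(b) = -sqrt(C1 + b^2)
 v(b) = sqrt(C1 + b^2)


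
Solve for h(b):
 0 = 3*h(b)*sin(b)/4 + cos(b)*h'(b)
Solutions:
 h(b) = C1*cos(b)^(3/4)


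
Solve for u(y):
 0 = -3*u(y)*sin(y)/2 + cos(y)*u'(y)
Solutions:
 u(y) = C1/cos(y)^(3/2)


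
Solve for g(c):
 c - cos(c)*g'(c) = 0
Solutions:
 g(c) = C1 + Integral(c/cos(c), c)


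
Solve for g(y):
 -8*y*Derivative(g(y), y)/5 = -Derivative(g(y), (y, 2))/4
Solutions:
 g(y) = C1 + C2*erfi(4*sqrt(5)*y/5)


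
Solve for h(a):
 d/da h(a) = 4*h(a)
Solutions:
 h(a) = C1*exp(4*a)


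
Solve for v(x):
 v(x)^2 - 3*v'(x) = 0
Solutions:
 v(x) = -3/(C1 + x)


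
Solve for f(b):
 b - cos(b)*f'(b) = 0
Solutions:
 f(b) = C1 + Integral(b/cos(b), b)


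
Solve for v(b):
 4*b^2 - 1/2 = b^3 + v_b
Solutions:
 v(b) = C1 - b^4/4 + 4*b^3/3 - b/2


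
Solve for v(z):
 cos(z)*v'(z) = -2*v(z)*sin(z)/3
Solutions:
 v(z) = C1*cos(z)^(2/3)


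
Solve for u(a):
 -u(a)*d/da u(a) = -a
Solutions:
 u(a) = -sqrt(C1 + a^2)
 u(a) = sqrt(C1 + a^2)


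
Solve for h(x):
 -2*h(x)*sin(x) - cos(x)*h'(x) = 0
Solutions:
 h(x) = C1*cos(x)^2


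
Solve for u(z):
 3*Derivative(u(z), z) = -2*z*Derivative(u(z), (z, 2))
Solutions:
 u(z) = C1 + C2/sqrt(z)


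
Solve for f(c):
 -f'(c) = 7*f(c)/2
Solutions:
 f(c) = C1*exp(-7*c/2)


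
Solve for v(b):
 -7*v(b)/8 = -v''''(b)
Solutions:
 v(b) = C1*exp(-14^(1/4)*b/2) + C2*exp(14^(1/4)*b/2) + C3*sin(14^(1/4)*b/2) + C4*cos(14^(1/4)*b/2)


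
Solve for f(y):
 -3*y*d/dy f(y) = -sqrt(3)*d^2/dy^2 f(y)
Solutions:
 f(y) = C1 + C2*erfi(sqrt(2)*3^(1/4)*y/2)


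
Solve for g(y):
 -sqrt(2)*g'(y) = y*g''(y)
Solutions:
 g(y) = C1 + C2*y^(1 - sqrt(2))


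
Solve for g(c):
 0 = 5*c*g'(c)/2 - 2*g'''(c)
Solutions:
 g(c) = C1 + Integral(C2*airyai(10^(1/3)*c/2) + C3*airybi(10^(1/3)*c/2), c)


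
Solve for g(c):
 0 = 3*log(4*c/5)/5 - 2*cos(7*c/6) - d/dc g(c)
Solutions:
 g(c) = C1 + 3*c*log(c)/5 - 3*c*log(5)/5 - 3*c/5 + 6*c*log(2)/5 - 12*sin(7*c/6)/7


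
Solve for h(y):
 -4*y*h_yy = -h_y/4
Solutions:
 h(y) = C1 + C2*y^(17/16)


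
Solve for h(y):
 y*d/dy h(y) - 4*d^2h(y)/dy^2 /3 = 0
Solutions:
 h(y) = C1 + C2*erfi(sqrt(6)*y/4)


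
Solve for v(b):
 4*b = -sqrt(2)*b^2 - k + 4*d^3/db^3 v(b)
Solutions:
 v(b) = C1 + C2*b + C3*b^2 + sqrt(2)*b^5/240 + b^4/24 + b^3*k/24


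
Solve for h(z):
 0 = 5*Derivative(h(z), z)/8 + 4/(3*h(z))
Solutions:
 h(z) = -sqrt(C1 - 960*z)/15
 h(z) = sqrt(C1 - 960*z)/15


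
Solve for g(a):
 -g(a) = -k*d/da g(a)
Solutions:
 g(a) = C1*exp(a/k)


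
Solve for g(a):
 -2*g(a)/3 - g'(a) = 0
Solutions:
 g(a) = C1*exp(-2*a/3)


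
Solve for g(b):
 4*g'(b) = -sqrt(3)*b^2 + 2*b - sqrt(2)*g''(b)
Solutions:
 g(b) = C1 + C2*exp(-2*sqrt(2)*b) - sqrt(3)*b^3/12 + sqrt(6)*b^2/16 + b^2/4 - sqrt(2)*b/8 - sqrt(3)*b/16


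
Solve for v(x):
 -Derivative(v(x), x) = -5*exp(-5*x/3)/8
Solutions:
 v(x) = C1 - 3*exp(-5*x/3)/8


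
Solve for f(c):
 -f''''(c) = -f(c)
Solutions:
 f(c) = C1*exp(-c) + C2*exp(c) + C3*sin(c) + C4*cos(c)
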